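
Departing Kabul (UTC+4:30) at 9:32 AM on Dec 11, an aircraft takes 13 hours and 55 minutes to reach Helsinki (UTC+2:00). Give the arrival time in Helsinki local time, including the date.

Helsinki is 2:30 behind Kabul.
After 13 hours 55 minutes it is 11:27 PM in Kabul.
Shift by the zone difference: 11:27 PM − 2:30 = 8:57 PM on Dec 11 in Helsinki.

8:57 PM on December 11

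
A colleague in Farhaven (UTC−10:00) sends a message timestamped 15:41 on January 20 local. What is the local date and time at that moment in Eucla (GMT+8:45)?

10:26 on January 21

Eucla is 18:45 ahead of Farhaven.
Shift by the zone difference: 15:41 + 18:45 = 10:26 on Jan 21 in Eucla.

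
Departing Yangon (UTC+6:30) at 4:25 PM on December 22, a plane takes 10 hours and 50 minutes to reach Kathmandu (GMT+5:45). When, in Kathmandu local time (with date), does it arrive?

2:30 AM on Dec 23

Kathmandu is 0:45 behind Yangon.
After 10 hours and 50 minutes it is 3:15 AM (Dec 23) in Yangon.
Shift by the zone difference: 3:15 AM − 0:45 = 2:30 AM on Dec 23 in Kathmandu.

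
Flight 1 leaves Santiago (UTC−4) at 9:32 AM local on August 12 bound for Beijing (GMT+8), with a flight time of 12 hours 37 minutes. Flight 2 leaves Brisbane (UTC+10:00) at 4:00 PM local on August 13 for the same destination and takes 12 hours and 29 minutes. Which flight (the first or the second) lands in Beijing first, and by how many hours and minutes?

Flight 1 in UTC: 9:32 AM + 4:00 = 1:32 PM on Aug 12.
+12 hours 37 minutes → arrive 2:09 AM UTC on Aug 13.
Flight 2 in UTC: 4:00 PM − 10:00 = 6:00 AM on Aug 13.
+12 hours 29 minutes → arrive 6:29 PM UTC on Aug 13.
Flight 1 lands earlier by 16 hours 20 minutes.

the first, by 16 hours 20 minutes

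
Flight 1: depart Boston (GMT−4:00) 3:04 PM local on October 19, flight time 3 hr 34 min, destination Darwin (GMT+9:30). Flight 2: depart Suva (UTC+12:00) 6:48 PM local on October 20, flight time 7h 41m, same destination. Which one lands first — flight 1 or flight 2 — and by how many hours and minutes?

the first, by 15 hours 51 minutes

Flight 1 in UTC: 3:04 PM + 4:00 = 7:04 PM on Oct 19.
+3 hours 34 minutes → arrive 10:38 PM UTC on Oct 19.
Flight 2 in UTC: 6:48 PM − 12:00 = 6:48 AM on Oct 20.
+7 hours 41 minutes → arrive 2:29 PM UTC on Oct 20.
Flight 1 lands earlier by 15 hours 51 minutes.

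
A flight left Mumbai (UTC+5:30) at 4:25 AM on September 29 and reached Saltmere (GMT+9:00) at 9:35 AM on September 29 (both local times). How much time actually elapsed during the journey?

1 hour 40 minutes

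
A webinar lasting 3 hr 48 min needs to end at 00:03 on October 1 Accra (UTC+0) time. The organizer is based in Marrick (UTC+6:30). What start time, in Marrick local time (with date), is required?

02:45 on Oct 1

Target end time is already UTC: 00:03 on Oct 1.
Subtract 3 hours 48 minutes → start 20:15 UTC on Sep 30.
Marrick is UTC+6:30: 20:15 + 6:30 = 02:45 on Oct 1.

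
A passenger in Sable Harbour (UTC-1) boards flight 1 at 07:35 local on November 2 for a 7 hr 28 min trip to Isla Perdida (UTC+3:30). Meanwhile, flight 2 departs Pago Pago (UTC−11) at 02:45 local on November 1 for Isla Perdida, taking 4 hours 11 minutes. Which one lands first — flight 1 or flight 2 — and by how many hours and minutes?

Flight 1 in UTC: 07:35 + 1:00 = 08:35 on Nov 2.
+7 hours 28 minutes → arrive 16:03 UTC on Nov 2.
Flight 2 in UTC: 02:45 + 11:00 = 13:45 on Nov 1.
+4 hours 11 minutes → arrive 17:56 UTC on Nov 1.
Flight 2 lands earlier by 22 hours 7 minutes.

the second, by 22 hours 7 minutes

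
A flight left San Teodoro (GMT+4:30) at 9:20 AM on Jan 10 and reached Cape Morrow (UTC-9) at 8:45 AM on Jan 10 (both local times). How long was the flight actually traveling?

12 hours 55 minutes

Departure in UTC: 9:20 AM − 4:30 = 4:50 AM on Jan 10.
Arrival in UTC: 8:45 AM + 9:00 = 5:45 PM on Jan 10.
Elapsed = 5:45 PM − 4:50 AM = 12 hours 55 minutes.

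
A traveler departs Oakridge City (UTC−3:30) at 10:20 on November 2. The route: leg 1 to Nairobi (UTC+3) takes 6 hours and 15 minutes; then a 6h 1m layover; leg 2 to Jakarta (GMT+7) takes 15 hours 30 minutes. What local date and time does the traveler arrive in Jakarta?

Convert departure to UTC: 10:20 + 3:30 = 13:50 UTC on Nov 2.
Add 6 hours 15 minutes leg 1 → 20:05 UTC.
Add 6 hours and 1 minute layover in Nairobi → 02:06 UTC (Nov 3).
Add 15 hours and 30 minutes leg 2 → 17:36 UTC.
Jakarta is UTC+7:00, so local arrival = 17:36 + 7:00 = 00:36 on Nov 4.

00:36 on November 4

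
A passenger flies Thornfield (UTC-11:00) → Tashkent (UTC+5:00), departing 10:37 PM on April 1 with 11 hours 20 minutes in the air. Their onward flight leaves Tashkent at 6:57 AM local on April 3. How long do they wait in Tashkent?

5 hours

Convert departure to UTC: 10:37 PM + 11:00 = 9:37 AM UTC on Apr 2.
Add 11 hours and 20 minutes flight time → 8:57 PM UTC.
Tashkent is UTC+5:00, so local arrival = 8:57 PM + 5:00 = 1:57 AM on Apr 3.
Layover = 6:57 AM − 1:57 AM = 5 hours.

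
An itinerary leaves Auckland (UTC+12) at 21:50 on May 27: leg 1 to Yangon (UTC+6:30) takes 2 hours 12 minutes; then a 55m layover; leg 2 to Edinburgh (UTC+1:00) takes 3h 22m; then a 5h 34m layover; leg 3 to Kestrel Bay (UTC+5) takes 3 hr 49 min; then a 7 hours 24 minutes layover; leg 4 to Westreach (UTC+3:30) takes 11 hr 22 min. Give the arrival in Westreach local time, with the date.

23:58 on May 28

Convert departure to UTC: 21:50 − 12:00 = 09:50 UTC on May 27.
Add 2 hours and 12 minutes leg 1 → 12:02 UTC.
Add 55 minutes layover in Yangon → 12:57 UTC.
Add 3 hours and 22 minutes leg 2 → 16:19 UTC.
Add 5 hours 34 minutes layover in Edinburgh → 21:53 UTC.
Add 3 hours 49 minutes leg 3 → 01:42 UTC (May 28).
Add 7 hours and 24 minutes layover in Kestrel Bay → 09:06 UTC.
Add 11 hours and 22 minutes leg 4 → 20:28 UTC.
Westreach is UTC+3:30, so local arrival = 20:28 + 3:30 = 23:58 on May 28.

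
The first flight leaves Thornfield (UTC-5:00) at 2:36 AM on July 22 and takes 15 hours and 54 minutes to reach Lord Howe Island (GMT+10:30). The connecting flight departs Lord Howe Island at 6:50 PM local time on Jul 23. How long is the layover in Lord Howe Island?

8 hours 50 minutes

Convert departure to UTC: 2:36 AM + 5:00 = 7:36 AM UTC on Jul 22.
Add 15 hours and 54 minutes flight time → 11:30 PM UTC.
Lord Howe Island is UTC+10:30, so local arrival = 11:30 PM + 10:30 = 10:00 AM on Jul 23.
Layover = 6:50 PM − 10:00 AM = 8 hours 50 minutes.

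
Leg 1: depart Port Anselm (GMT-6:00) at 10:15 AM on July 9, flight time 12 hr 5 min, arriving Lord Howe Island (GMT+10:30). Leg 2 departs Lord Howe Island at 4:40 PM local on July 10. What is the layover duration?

Convert departure to UTC: 10:15 AM + 6:00 = 4:15 PM UTC on Jul 9.
Add 12 hours and 5 minutes flight time → 4:20 AM UTC (Jul 10).
Lord Howe Island is UTC+10:30, so local arrival = 4:20 AM + 10:30 = 2:50 PM on Jul 10.
Layover = 4:40 PM − 2:50 PM = 1 hour 50 minutes.

1 hour 50 minutes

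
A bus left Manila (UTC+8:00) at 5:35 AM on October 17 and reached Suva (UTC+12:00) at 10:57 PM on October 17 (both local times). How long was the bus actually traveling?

13 hours 22 minutes

Suva is 4:00 ahead of Manila.
Clock-face elapsed time (ignoring zones) is 17 hours 22 minutes.
Actual elapsed = 17 hours 22 minutes − 4:00 = 13 hours 22 minutes.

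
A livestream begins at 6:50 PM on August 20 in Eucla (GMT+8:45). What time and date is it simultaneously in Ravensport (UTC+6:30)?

In UTC: 6:50 PM − 8:45 = 10:05 AM on Aug 20.
Ravensport is UTC+6:30: 10:05 AM + 6:30 = 4:35 PM on Aug 20.

4:35 PM on August 20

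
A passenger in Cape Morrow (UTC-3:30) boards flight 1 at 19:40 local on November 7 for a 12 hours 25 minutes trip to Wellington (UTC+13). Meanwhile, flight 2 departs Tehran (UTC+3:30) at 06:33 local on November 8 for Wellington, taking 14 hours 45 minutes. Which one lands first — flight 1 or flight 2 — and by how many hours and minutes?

Flight 1 in UTC: 19:40 + 3:30 = 23:10 on Nov 7.
+12 hours and 25 minutes → arrive 11:35 UTC on Nov 8.
Flight 2 in UTC: 06:33 − 3:30 = 03:03 on Nov 8.
+14 hours and 45 minutes → arrive 17:48 UTC on Nov 8.
Flight 1 lands earlier by 6 hours 13 minutes.

the first, by 6 hours 13 minutes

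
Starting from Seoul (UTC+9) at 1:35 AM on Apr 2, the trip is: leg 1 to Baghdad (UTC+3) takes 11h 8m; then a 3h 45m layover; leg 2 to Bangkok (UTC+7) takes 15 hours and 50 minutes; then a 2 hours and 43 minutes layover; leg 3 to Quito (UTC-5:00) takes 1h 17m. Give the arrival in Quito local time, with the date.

Convert departure to UTC: 1:35 AM − 9:00 = 4:35 PM UTC on Apr 1.
Add 11 hours and 8 minutes leg 1 → 3:43 AM UTC (Apr 2).
Add 3 hours and 45 minutes layover in Baghdad → 7:28 AM UTC.
Add 15 hours 50 minutes leg 2 → 11:18 PM UTC.
Add 2 hours and 43 minutes layover in Bangkok → 2:01 AM UTC (Apr 3).
Add 1 hour and 17 minutes leg 3 → 3:18 AM UTC.
Quito is UTC−5:00, so local arrival = 3:18 AM − 5:00 = 10:18 PM on Apr 2.

10:18 PM on April 2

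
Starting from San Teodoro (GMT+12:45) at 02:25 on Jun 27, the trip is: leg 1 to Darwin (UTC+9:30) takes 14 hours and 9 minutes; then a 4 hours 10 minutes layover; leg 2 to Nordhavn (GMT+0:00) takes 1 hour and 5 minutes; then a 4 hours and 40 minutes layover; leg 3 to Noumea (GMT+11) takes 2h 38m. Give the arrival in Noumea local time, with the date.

Convert departure to UTC: 02:25 − 12:45 = 13:40 UTC on Jun 26.
Add 14 hours 9 minutes leg 1 → 03:49 UTC (Jun 27).
Add 4 hours 10 minutes layover in Darwin → 07:59 UTC.
Add 1 hour 5 minutes leg 2 → 09:04 UTC.
Add 4 hours 40 minutes layover in Nordhavn → 13:44 UTC.
Add 2 hours 38 minutes leg 3 → 16:22 UTC.
Noumea is UTC+11:00, so local arrival = 16:22 + 11:00 = 03:22 on Jun 28.

03:22 on Jun 28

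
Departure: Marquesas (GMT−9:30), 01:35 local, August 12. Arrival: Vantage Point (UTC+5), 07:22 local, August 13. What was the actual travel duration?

Departure in UTC: 01:35 + 9:30 = 11:05 on Aug 12.
Arrival in UTC: 07:22 − 5:00 = 02:22 on Aug 13.
Elapsed = 02:22 − 11:05 (+1 day) = 15 hours 17 minutes.

15 hours 17 minutes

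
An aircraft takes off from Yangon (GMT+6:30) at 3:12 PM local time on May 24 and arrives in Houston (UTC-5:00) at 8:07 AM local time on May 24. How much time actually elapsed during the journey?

4 hours 25 minutes

Departure in UTC: 3:12 PM − 6:30 = 8:42 AM on May 24.
Arrival in UTC: 8:07 AM + 5:00 = 1:07 PM on May 24.
Elapsed = 1:07 PM − 8:42 AM = 4 hours 25 minutes.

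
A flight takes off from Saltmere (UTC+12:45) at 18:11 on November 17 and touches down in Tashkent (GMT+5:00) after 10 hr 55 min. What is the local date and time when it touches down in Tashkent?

21:21 on November 17

Convert departure to UTC: 18:11 − 12:45 = 05:26 UTC on Nov 17.
Add 10 hours and 55 minutes travel time → 16:21 UTC.
Tashkent is UTC+5:00, so local arrival = 16:21 + 5:00 = 21:21 on Nov 17.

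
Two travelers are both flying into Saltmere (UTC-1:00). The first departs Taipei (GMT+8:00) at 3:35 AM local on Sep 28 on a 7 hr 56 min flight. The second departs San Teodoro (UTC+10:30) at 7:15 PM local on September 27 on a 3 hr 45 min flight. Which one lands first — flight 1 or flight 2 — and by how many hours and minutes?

the second, by 15 hours 1 minute

Flight 1 in UTC: 3:35 AM − 8:00 = 7:35 PM on Sep 27.
+7 hours 56 minutes → arrive 3:31 AM UTC on Sep 28.
Flight 2 in UTC: 7:15 PM − 10:30 = 8:45 AM on Sep 27.
+3 hours 45 minutes → arrive 12:30 PM UTC on Sep 27.
Flight 2 lands earlier by 15 hours 1 minute.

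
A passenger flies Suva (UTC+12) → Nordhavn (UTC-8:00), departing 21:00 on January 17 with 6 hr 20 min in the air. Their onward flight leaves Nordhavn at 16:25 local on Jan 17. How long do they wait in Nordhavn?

Convert departure to UTC: 21:00 − 12:00 = 09:00 UTC on Jan 17.
Add 6 hours and 20 minutes flight time → 15:20 UTC.
Nordhavn is UTC−8:00, so local arrival = 15:20 − 8:00 = 07:20 on Jan 17.
Layover = 16:25 − 07:20 = 9 hours 5 minutes.

9 hours 5 minutes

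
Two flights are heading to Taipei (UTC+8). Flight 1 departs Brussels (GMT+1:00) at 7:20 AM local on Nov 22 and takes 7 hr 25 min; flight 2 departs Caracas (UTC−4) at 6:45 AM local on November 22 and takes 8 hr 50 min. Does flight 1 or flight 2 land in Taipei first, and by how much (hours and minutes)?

Flight 1 in UTC: 7:20 AM − 1:00 = 6:20 AM on Nov 22.
+7 hours 25 minutes → arrive 1:45 PM UTC on Nov 22.
Flight 2 in UTC: 6:45 AM + 4:00 = 10:45 AM on Nov 22.
+8 hours and 50 minutes → arrive 7:35 PM UTC on Nov 22.
Flight 1 lands earlier by 5 hours 50 minutes.

the first, by 5 hours 50 minutes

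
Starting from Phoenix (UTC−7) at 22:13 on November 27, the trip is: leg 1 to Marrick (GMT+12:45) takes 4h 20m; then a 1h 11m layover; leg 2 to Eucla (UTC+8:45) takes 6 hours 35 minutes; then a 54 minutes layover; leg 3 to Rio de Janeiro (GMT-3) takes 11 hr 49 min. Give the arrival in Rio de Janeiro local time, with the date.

Convert departure to UTC: 22:13 + 7:00 = 05:13 UTC on Nov 28.
Add 4 hours 20 minutes leg 1 → 09:33 UTC.
Add 1 hour and 11 minutes layover in Marrick → 10:44 UTC.
Add 6 hours 35 minutes leg 2 → 17:19 UTC.
Add 54 minutes layover in Eucla → 18:13 UTC.
Add 11 hours and 49 minutes leg 3 → 06:02 UTC (Nov 29).
Rio de Janeiro is UTC−3:00, so local arrival = 06:02 − 3:00 = 03:02 on Nov 29.

03:02 on Nov 29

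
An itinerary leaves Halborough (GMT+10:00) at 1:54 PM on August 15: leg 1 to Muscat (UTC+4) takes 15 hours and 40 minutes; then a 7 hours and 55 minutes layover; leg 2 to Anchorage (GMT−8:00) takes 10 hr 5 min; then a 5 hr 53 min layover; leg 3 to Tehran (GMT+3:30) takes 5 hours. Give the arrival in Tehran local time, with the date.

Convert departure to UTC: 1:54 PM − 10:00 = 3:54 AM UTC on Aug 15.
Add 15 hours and 40 minutes leg 1 → 7:34 PM UTC.
Add 7 hours 55 minutes layover in Muscat → 3:29 AM UTC (Aug 16).
Add 10 hours and 5 minutes leg 2 → 1:34 PM UTC.
Add 5 hours 53 minutes layover in Anchorage → 7:27 PM UTC.
Add 5 hours leg 3 → 12:27 AM UTC (Aug 17).
Tehran is UTC+3:30, so local arrival = 12:27 AM + 3:30 = 3:57 AM on Aug 17.

3:57 AM on Aug 17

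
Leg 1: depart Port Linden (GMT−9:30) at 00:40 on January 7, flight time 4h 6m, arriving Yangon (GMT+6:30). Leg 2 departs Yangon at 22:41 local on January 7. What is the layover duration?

Convert departure to UTC: 00:40 + 9:30 = 10:10 UTC on Jan 7.
Add 4 hours and 6 minutes flight time → 14:16 UTC.
Yangon is UTC+6:30, so local arrival = 14:16 + 6:30 = 20:46 on Jan 7.
Layover = 22:41 − 20:46 = 1 hour 55 minutes.

1 hour 55 minutes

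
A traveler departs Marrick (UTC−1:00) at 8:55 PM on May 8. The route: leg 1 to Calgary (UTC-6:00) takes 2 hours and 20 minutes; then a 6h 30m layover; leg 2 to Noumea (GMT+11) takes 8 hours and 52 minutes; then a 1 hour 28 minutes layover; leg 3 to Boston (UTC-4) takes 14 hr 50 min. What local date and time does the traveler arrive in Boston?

Convert departure to UTC: 8:55 PM + 1:00 = 9:55 PM UTC on May 8.
Add 2 hours and 20 minutes leg 1 → 12:15 AM UTC (May 9).
Add 6 hours and 30 minutes layover in Calgary → 6:45 AM UTC.
Add 8 hours and 52 minutes leg 2 → 3:37 PM UTC.
Add 1 hour 28 minutes layover in Noumea → 5:05 PM UTC.
Add 14 hours and 50 minutes leg 3 → 7:55 AM UTC (May 10).
Boston is UTC−4:00, so local arrival = 7:55 AM − 4:00 = 3:55 AM on May 10.

3:55 AM on May 10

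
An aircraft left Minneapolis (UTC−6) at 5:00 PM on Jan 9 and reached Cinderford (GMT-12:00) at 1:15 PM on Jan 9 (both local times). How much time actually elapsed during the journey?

2 hours 15 minutes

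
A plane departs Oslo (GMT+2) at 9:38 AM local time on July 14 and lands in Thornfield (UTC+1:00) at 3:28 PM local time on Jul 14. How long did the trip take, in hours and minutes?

6 hours 50 minutes

Thornfield is 1:00 behind Oslo.
Clock-face elapsed time (ignoring zones) is 5 hours 50 minutes.
Actual elapsed = 5 hours 50 minutes + 1:00 = 6 hours 50 minutes.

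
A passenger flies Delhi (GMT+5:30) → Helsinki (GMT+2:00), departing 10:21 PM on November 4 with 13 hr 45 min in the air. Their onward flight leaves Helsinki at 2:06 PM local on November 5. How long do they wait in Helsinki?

Convert departure to UTC: 10:21 PM − 5:30 = 4:51 PM UTC on Nov 4.
Add 13 hours 45 minutes flight time → 6:36 AM UTC (Nov 5).
Helsinki is UTC+2:00, so local arrival = 6:36 AM + 2:00 = 8:36 AM on Nov 5.
Layover = 2:06 PM − 8:36 AM = 5 hours 30 minutes.

5 hours 30 minutes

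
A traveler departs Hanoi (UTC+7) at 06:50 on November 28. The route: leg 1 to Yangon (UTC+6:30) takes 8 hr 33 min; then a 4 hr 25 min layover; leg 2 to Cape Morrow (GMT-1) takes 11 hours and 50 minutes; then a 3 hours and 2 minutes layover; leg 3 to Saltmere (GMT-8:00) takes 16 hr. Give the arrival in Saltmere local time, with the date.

Convert departure to UTC: 06:50 − 7:00 = 23:50 UTC on Nov 27.
Add 8 hours and 33 minutes leg 1 → 08:23 UTC (Nov 28).
Add 4 hours 25 minutes layover in Yangon → 12:48 UTC.
Add 11 hours and 50 minutes leg 2 → 00:38 UTC (Nov 29).
Add 3 hours and 2 minutes layover in Cape Morrow → 03:40 UTC.
Add 16 hours leg 3 → 19:40 UTC.
Saltmere is UTC−8:00, so local arrival = 19:40 − 8:00 = 11:40 on Nov 29.

11:40 on November 29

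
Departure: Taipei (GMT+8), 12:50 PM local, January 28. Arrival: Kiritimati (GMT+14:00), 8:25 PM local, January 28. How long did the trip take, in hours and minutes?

1 hour 35 minutes

Departure in UTC: 12:50 PM − 8:00 = 4:50 AM on Jan 28.
Arrival in UTC: 8:25 PM − 14:00 = 6:25 AM on Jan 28.
Elapsed = 6:25 AM − 4:50 AM = 1 hour 35 minutes.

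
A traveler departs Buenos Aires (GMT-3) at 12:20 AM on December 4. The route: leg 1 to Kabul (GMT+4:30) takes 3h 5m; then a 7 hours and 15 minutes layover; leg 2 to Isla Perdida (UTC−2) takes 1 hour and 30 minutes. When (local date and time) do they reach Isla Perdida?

1:10 PM on Dec 4

Convert departure to UTC: 12:20 AM + 3:00 = 3:20 AM UTC on Dec 4.
Add 3 hours 5 minutes leg 1 → 6:25 AM UTC.
Add 7 hours 15 minutes layover in Kabul → 1:40 PM UTC.
Add 1 hour and 30 minutes leg 2 → 3:10 PM UTC.
Isla Perdida is UTC−2:00, so local arrival = 3:10 PM − 2:00 = 1:10 PM on Dec 4.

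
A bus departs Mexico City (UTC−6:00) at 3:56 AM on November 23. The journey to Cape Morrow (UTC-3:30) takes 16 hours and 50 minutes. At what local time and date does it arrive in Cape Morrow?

11:16 PM on November 23

Cape Morrow is 2:30 ahead of Mexico City.
After 16 hours 50 minutes it is 8:46 PM in Mexico City.
Shift by the zone difference: 8:46 PM + 2:30 = 11:16 PM on Nov 23 in Cape Morrow.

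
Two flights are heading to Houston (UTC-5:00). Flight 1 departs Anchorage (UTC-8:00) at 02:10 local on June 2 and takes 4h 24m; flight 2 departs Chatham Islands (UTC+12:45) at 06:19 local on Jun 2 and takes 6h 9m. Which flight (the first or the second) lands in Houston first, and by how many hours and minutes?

Flight 1 in UTC: 02:10 + 8:00 = 10:10 on Jun 2.
+4 hours 24 minutes → arrive 14:34 UTC on Jun 2.
Flight 2 in UTC: 06:19 − 12:45 = 17:34 on Jun 1.
+6 hours 9 minutes → arrive 23:43 UTC on Jun 1.
Flight 2 lands earlier by 14 hours 51 minutes.

the second, by 14 hours 51 minutes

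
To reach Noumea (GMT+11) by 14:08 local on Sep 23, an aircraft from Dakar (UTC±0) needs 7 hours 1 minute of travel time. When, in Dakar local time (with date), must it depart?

Target arrival in UTC: 14:08 − 11:00 = 03:08 on Sep 23.
Subtract 7 hours 1 minute → departure 20:07 UTC on Sep 22.
Dakar is UTC+0, so departure is 20:07 on Sep 22.

20:07 on September 22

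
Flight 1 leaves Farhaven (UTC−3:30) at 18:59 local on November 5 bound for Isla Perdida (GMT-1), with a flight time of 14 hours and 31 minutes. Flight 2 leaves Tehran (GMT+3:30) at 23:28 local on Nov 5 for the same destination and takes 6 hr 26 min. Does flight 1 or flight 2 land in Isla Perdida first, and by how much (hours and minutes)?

the second, by 10 hours 36 minutes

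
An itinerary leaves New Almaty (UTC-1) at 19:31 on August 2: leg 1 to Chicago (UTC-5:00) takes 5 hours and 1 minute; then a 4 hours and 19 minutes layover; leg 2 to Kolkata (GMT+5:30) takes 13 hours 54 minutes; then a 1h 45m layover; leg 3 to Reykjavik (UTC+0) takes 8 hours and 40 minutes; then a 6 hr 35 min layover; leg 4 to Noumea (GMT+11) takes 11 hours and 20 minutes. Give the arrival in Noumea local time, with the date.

11:05 on August 5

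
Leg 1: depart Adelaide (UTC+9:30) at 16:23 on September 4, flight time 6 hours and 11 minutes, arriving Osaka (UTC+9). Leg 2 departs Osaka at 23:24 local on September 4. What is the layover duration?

Convert departure to UTC: 16:23 − 9:30 = 06:53 UTC on Sep 4.
Add 6 hours 11 minutes flight time → 13:04 UTC.
Osaka is UTC+9:00, so local arrival = 13:04 + 9:00 = 22:04 on Sep 4.
Layover = 23:24 − 22:04 = 1 hour 20 minutes.

1 hour 20 minutes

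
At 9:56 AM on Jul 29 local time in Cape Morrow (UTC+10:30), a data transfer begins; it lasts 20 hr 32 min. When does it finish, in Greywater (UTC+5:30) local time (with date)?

1:28 AM on Jul 30

Convert start to UTC: 9:56 AM − 10:30 = 11:26 PM UTC on Jul 28.
Add 20 hours and 32 minutes duration → 7:58 PM UTC (Jul 29).
Greywater is UTC+5:30, so local end time = 7:58 PM + 5:30 = 1:28 AM on Jul 30.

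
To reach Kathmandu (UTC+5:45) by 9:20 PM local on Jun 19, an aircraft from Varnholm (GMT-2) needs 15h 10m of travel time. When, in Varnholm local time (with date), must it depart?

10:25 PM on June 18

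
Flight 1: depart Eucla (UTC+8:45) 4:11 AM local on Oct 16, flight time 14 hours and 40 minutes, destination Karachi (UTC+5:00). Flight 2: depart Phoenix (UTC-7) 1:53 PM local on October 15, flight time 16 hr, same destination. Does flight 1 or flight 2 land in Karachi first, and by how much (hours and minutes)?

the first, by 2 hours 47 minutes

Flight 1 in UTC: 4:11 AM − 8:45 = 7:26 PM on Oct 15.
+14 hours and 40 minutes → arrive 10:06 AM UTC on Oct 16.
Flight 2 in UTC: 1:53 PM + 7:00 = 8:53 PM on Oct 15.
+16 hours → arrive 12:53 PM UTC on Oct 16.
Flight 1 lands earlier by 2 hours 47 minutes.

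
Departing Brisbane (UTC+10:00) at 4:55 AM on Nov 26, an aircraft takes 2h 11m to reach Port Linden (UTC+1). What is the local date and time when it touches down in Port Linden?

Convert departure to UTC: 4:55 AM − 10:00 = 6:55 PM UTC on Nov 25.
Add 2 hours and 11 minutes travel time → 9:06 PM UTC.
Port Linden is UTC+1:00, so local arrival = 9:06 PM + 1:00 = 10:06 PM on Nov 25.

10:06 PM on November 25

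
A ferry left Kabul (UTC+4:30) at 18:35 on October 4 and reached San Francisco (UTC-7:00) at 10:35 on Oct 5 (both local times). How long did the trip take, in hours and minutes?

Departure in UTC: 18:35 − 4:30 = 14:05 on Oct 4.
Arrival in UTC: 10:35 + 7:00 = 17:35 on Oct 5.
Elapsed = 17:35 − 14:05 (+1 day) = 27 hours 30 minutes.

27 hours 30 minutes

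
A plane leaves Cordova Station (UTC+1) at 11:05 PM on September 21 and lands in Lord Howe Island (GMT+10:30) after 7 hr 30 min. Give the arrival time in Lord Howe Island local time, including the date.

4:05 PM on September 22

Lord Howe Island is 9:30 ahead of Cordova Station.
After 7 hours and 30 minutes it is 6:35 AM (Sep 22) in Cordova Station.
Shift by the zone difference: 6:35 AM + 9:30 = 4:05 PM on Sep 22 in Lord Howe Island.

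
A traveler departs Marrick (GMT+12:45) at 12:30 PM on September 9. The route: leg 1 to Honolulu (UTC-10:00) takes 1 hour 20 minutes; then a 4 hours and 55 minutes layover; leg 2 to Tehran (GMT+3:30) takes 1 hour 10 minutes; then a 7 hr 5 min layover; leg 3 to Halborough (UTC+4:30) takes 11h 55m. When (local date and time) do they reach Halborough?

6:40 AM on Sep 10

Convert departure to UTC: 12:30 PM − 12:45 = 11:45 PM UTC on Sep 8.
Add 1 hour 20 minutes leg 1 → 1:05 AM UTC (Sep 9).
Add 4 hours 55 minutes layover in Honolulu → 6:00 AM UTC.
Add 1 hour 10 minutes leg 2 → 7:10 AM UTC.
Add 7 hours 5 minutes layover in Tehran → 2:15 PM UTC.
Add 11 hours and 55 minutes leg 3 → 2:10 AM UTC (Sep 10).
Halborough is UTC+4:30, so local arrival = 2:10 AM + 4:30 = 6:40 AM on Sep 10.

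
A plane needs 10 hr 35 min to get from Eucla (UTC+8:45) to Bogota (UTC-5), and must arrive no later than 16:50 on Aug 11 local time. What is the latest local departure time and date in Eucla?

20:00 on August 11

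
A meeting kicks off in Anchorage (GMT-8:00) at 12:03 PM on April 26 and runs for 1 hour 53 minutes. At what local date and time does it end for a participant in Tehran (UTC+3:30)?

Convert start to UTC: 12:03 PM + 8:00 = 8:03 PM UTC on Apr 26.
Add 1 hour and 53 minutes duration → 9:56 PM UTC.
Tehran is UTC+3:30, so local end time = 9:56 PM + 3:30 = 1:26 AM on Apr 27.

1:26 AM on April 27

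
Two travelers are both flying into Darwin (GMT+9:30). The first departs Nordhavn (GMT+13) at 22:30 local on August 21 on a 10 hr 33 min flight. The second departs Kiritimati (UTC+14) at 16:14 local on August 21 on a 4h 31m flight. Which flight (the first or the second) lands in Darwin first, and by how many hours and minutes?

Flight 1 in UTC: 22:30 − 13:00 = 09:30 on Aug 21.
+10 hours 33 minutes → arrive 20:03 UTC on Aug 21.
Flight 2 in UTC: 16:14 − 14:00 = 02:14 on Aug 21.
+4 hours and 31 minutes → arrive 06:45 UTC on Aug 21.
Flight 2 lands earlier by 13 hours 18 minutes.

the second, by 13 hours 18 minutes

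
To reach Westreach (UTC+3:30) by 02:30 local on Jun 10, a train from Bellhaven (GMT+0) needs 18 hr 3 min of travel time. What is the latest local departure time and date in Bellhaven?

04:57 on June 9

Target arrival in UTC: 02:30 − 3:30 = 23:00 on Jun 9.
Subtract 18 hours and 3 minutes → departure 04:57 UTC on Jun 9.
Bellhaven is UTC+0, so departure is 04:57 on Jun 9.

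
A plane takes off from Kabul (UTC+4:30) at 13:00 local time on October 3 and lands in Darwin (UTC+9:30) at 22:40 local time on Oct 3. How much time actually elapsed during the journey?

4 hours 40 minutes

Departure in UTC: 13:00 − 4:30 = 08:30 on Oct 3.
Arrival in UTC: 22:40 − 9:30 = 13:10 on Oct 3.
Elapsed = 13:10 − 08:30 = 4 hours 40 minutes.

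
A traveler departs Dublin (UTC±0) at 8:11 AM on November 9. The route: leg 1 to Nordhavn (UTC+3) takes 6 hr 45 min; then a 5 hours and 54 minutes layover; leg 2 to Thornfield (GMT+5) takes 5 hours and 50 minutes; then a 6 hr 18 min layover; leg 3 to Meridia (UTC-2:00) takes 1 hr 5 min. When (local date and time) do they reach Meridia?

8:03 AM on November 10

Dublin is at UTC+0, so departure is already 8:11 AM UTC on Nov 9.
Add 6 hours 45 minutes leg 1 → 2:56 PM UTC.
Add 5 hours and 54 minutes layover in Nordhavn → 8:50 PM UTC.
Add 5 hours and 50 minutes leg 2 → 2:40 AM UTC (Nov 10).
Add 6 hours 18 minutes layover in Thornfield → 8:58 AM UTC.
Add 1 hour and 5 minutes leg 3 → 10:03 AM UTC.
Meridia is UTC−2:00, so local arrival = 10:03 AM − 2:00 = 8:03 AM on Nov 10.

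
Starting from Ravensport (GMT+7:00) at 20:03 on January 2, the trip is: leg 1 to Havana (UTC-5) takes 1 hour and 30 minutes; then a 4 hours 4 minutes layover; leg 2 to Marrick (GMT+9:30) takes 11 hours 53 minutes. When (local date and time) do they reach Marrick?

16:00 on Jan 3

Convert departure to UTC: 20:03 − 7:00 = 13:03 UTC on Jan 2.
Add 1 hour and 30 minutes leg 1 → 14:33 UTC.
Add 4 hours 4 minutes layover in Havana → 18:37 UTC.
Add 11 hours 53 minutes leg 2 → 06:30 UTC (Jan 3).
Marrick is UTC+9:30, so local arrival = 06:30 + 9:30 = 16:00 on Jan 3.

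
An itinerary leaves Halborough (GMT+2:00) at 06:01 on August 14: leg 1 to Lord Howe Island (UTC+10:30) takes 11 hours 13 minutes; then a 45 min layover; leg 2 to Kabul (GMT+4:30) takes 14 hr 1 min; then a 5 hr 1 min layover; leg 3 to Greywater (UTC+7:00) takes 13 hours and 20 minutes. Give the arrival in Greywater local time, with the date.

07:21 on August 16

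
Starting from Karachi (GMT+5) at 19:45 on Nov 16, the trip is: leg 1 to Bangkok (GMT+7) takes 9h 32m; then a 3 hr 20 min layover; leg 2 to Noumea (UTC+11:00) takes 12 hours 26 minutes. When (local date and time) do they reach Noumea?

Convert departure to UTC: 19:45 − 5:00 = 14:45 UTC on Nov 16.
Add 9 hours and 32 minutes leg 1 → 00:17 UTC (Nov 17).
Add 3 hours 20 minutes layover in Bangkok → 03:37 UTC.
Add 12 hours 26 minutes leg 2 → 16:03 UTC.
Noumea is UTC+11:00, so local arrival = 16:03 + 11:00 = 03:03 on Nov 18.

03:03 on November 18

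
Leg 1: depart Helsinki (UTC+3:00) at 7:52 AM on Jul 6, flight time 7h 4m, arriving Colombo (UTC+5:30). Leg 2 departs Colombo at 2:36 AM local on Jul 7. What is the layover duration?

9 hours 10 minutes

Convert departure to UTC: 7:52 AM − 3:00 = 4:52 AM UTC on Jul 6.
Add 7 hours 4 minutes flight time → 11:56 AM UTC.
Colombo is UTC+5:30, so local arrival = 11:56 AM + 5:30 = 5:26 PM on Jul 6.
Layover = 2:36 AM − 5:26 PM (+1 day) = 9 hours 10 minutes.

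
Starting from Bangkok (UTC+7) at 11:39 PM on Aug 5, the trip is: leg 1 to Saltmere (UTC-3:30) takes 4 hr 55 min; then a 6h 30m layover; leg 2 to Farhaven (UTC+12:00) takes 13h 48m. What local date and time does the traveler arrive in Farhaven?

Convert departure to UTC: 11:39 PM − 7:00 = 4:39 PM UTC on Aug 5.
Add 4 hours 55 minutes leg 1 → 9:34 PM UTC.
Add 6 hours and 30 minutes layover in Saltmere → 4:04 AM UTC (Aug 6).
Add 13 hours and 48 minutes leg 2 → 5:52 PM UTC.
Farhaven is UTC+12:00, so local arrival = 5:52 PM + 12:00 = 5:52 AM on Aug 7.

5:52 AM on August 7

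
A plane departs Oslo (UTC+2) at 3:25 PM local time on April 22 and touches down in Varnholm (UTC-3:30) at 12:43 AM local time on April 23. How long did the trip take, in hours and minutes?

14 hours 48 minutes

Departure in UTC: 3:25 PM − 2:00 = 1:25 PM on Apr 22.
Arrival in UTC: 12:43 AM + 3:30 = 4:13 AM on Apr 23.
Elapsed = 4:13 AM − 1:25 PM (+1 day) = 14 hours 48 minutes.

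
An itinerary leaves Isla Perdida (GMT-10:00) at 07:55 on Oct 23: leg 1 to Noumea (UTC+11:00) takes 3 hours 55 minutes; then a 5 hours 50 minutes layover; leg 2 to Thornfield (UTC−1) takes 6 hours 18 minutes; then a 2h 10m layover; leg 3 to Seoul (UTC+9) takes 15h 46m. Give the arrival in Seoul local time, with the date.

12:54 on October 25

Convert departure to UTC: 07:55 + 10:00 = 17:55 UTC on Oct 23.
Add 3 hours and 55 minutes leg 1 → 21:50 UTC.
Add 5 hours and 50 minutes layover in Noumea → 03:40 UTC (Oct 24).
Add 6 hours 18 minutes leg 2 → 09:58 UTC.
Add 2 hours and 10 minutes layover in Thornfield → 12:08 UTC.
Add 15 hours and 46 minutes leg 3 → 03:54 UTC (Oct 25).
Seoul is UTC+9:00, so local arrival = 03:54 + 9:00 = 12:54 on Oct 25.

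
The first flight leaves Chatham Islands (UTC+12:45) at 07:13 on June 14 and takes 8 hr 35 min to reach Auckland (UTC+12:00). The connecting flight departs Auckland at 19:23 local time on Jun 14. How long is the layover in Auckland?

Convert departure to UTC: 07:13 − 12:45 = 18:28 UTC on Jun 13.
Add 8 hours and 35 minutes flight time → 03:03 UTC (Jun 14).
Auckland is UTC+12:00, so local arrival = 03:03 + 12:00 = 15:03 on Jun 14.
Layover = 19:23 − 15:03 = 4 hours 20 minutes.

4 hours 20 minutes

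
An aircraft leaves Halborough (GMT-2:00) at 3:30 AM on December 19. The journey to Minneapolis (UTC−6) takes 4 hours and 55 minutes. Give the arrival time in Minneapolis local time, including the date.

4:25 AM on Dec 19

Convert departure to UTC: 3:30 AM + 2:00 = 5:30 AM UTC on Dec 19.
Add 4 hours and 55 minutes travel time → 10:25 AM UTC.
Minneapolis is UTC−6:00, so local arrival = 10:25 AM − 6:00 = 4:25 AM on Dec 19.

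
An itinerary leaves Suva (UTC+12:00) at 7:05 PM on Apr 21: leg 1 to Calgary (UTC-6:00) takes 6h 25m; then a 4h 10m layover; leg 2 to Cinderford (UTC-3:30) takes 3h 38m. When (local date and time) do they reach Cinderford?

Convert departure to UTC: 7:05 PM − 12:00 = 7:05 AM UTC on Apr 21.
Add 6 hours 25 minutes leg 1 → 1:30 PM UTC.
Add 4 hours and 10 minutes layover in Calgary → 5:40 PM UTC.
Add 3 hours and 38 minutes leg 2 → 9:18 PM UTC.
Cinderford is UTC−3:30, so local arrival = 9:18 PM − 3:30 = 5:48 PM on Apr 21.

5:48 PM on April 21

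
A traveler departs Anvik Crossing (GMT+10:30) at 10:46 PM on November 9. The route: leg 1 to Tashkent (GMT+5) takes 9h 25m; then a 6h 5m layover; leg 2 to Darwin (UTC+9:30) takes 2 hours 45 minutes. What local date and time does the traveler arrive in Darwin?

4:01 PM on Nov 10

Convert departure to UTC: 10:46 PM − 10:30 = 12:16 PM UTC on Nov 9.
Add 9 hours 25 minutes leg 1 → 9:41 PM UTC.
Add 6 hours and 5 minutes layover in Tashkent → 3:46 AM UTC (Nov 10).
Add 2 hours 45 minutes leg 2 → 6:31 AM UTC.
Darwin is UTC+9:30, so local arrival = 6:31 AM + 9:30 = 4:01 PM on Nov 10.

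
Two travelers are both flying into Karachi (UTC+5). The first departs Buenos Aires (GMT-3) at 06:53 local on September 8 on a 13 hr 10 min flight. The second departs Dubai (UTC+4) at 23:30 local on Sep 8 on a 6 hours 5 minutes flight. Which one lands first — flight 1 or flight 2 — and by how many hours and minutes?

Flight 1 in UTC: 06:53 + 3:00 = 09:53 on Sep 8.
+13 hours 10 minutes → arrive 23:03 UTC on Sep 8.
Flight 2 in UTC: 23:30 − 4:00 = 19:30 on Sep 8.
+6 hours and 5 minutes → arrive 01:35 UTC on Sep 9.
Flight 1 lands earlier by 2 hours 32 minutes.

the first, by 2 hours 32 minutes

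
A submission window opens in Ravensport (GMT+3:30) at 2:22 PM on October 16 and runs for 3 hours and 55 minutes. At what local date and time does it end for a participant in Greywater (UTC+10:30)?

1:17 AM on Oct 17

Convert start to UTC: 2:22 PM − 3:30 = 10:52 AM UTC on Oct 16.
Add 3 hours and 55 minutes duration → 2:47 PM UTC.
Greywater is UTC+10:30, so local end time = 2:47 PM + 10:30 = 1:17 AM on Oct 17.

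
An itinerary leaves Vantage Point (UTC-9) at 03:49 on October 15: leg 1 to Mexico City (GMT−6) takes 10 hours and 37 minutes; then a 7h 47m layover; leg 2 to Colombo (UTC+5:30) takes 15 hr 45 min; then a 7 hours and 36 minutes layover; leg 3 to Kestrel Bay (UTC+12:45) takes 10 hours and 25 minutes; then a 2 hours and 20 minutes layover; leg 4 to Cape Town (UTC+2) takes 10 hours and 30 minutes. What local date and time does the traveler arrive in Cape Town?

07:49 on Oct 18

Convert departure to UTC: 03:49 + 9:00 = 12:49 UTC on Oct 15.
Add 10 hours 37 minutes leg 1 → 23:26 UTC.
Add 7 hours and 47 minutes layover in Mexico City → 07:13 UTC (Oct 16).
Add 15 hours and 45 minutes leg 2 → 22:58 UTC.
Add 7 hours and 36 minutes layover in Colombo → 06:34 UTC (Oct 17).
Add 10 hours 25 minutes leg 3 → 16:59 UTC.
Add 2 hours and 20 minutes layover in Kestrel Bay → 19:19 UTC.
Add 10 hours and 30 minutes leg 4 → 05:49 UTC (Oct 18).
Cape Town is UTC+2:00, so local arrival = 05:49 + 2:00 = 07:49 on Oct 18.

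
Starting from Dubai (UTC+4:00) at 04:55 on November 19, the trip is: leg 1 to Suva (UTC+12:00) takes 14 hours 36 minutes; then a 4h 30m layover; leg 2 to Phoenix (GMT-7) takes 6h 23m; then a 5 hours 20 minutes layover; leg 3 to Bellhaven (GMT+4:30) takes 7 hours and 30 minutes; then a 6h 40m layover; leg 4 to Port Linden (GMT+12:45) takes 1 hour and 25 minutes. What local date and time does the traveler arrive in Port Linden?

Convert departure to UTC: 04:55 − 4:00 = 00:55 UTC on Nov 19.
Add 14 hours 36 minutes leg 1 → 15:31 UTC.
Add 4 hours and 30 minutes layover in Suva → 20:01 UTC.
Add 6 hours 23 minutes leg 2 → 02:24 UTC (Nov 20).
Add 5 hours and 20 minutes layover in Phoenix → 07:44 UTC.
Add 7 hours 30 minutes leg 3 → 15:14 UTC.
Add 6 hours 40 minutes layover in Bellhaven → 21:54 UTC.
Add 1 hour 25 minutes leg 4 → 23:19 UTC.
Port Linden is UTC+12:45, so local arrival = 23:19 + 12:45 = 12:04 on Nov 21.

12:04 on Nov 21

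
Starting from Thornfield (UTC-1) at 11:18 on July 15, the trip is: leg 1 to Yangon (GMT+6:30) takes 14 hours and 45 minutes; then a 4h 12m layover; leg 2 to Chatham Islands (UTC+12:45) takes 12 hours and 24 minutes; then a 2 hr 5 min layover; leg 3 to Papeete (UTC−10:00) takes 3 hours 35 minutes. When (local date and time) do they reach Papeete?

Convert departure to UTC: 11:18 + 1:00 = 12:18 UTC on Jul 15.
Add 14 hours 45 minutes leg 1 → 03:03 UTC (Jul 16).
Add 4 hours 12 minutes layover in Yangon → 07:15 UTC.
Add 12 hours 24 minutes leg 2 → 19:39 UTC.
Add 2 hours 5 minutes layover in Chatham Islands → 21:44 UTC.
Add 3 hours 35 minutes leg 3 → 01:19 UTC (Jul 17).
Papeete is UTC−10:00, so local arrival = 01:19 − 10:00 = 15:19 on Jul 16.

15:19 on July 16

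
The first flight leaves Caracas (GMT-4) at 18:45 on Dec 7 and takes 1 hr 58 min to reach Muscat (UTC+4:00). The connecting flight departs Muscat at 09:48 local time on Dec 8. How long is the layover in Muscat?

Convert departure to UTC: 18:45 + 4:00 = 22:45 UTC on Dec 7.
Add 1 hour and 58 minutes flight time → 00:43 UTC (Dec 8).
Muscat is UTC+4:00, so local arrival = 00:43 + 4:00 = 04:43 on Dec 8.
Layover = 09:48 − 04:43 = 5 hours 5 minutes.

5 hours 5 minutes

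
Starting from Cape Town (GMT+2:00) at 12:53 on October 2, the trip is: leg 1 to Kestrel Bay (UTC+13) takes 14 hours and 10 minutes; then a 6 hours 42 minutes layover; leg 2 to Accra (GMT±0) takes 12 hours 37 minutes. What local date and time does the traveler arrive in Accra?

Convert departure to UTC: 12:53 − 2:00 = 10:53 UTC on Oct 2.
Add 14 hours 10 minutes leg 1 → 01:03 UTC (Oct 3).
Add 6 hours and 42 minutes layover in Kestrel Bay → 07:45 UTC.
Add 12 hours and 37 minutes leg 2 → 20:22 UTC.
Accra is UTC+0, so local arrival is the same: 20:22 on Oct 3.

20:22 on October 3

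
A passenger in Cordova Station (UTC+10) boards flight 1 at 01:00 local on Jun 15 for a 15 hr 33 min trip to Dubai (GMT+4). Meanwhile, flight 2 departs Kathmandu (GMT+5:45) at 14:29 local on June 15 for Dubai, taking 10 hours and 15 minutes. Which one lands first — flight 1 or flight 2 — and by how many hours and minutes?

Flight 1 in UTC: 01:00 − 10:00 = 15:00 on Jun 14.
+15 hours and 33 minutes → arrive 06:33 UTC on Jun 15.
Flight 2 in UTC: 14:29 − 5:45 = 08:44 on Jun 15.
+10 hours and 15 minutes → arrive 18:59 UTC on Jun 15.
Flight 1 lands earlier by 12 hours 26 minutes.

the first, by 12 hours 26 minutes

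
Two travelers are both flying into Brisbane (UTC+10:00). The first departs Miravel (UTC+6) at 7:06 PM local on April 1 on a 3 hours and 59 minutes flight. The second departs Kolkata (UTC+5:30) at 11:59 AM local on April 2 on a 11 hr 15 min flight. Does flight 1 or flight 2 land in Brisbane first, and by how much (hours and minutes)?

the first, by 24 hours 39 minutes

Flight 1 in UTC: 7:06 PM − 6:00 = 1:06 PM on Apr 1.
+3 hours and 59 minutes → arrive 5:05 PM UTC on Apr 1.
Flight 2 in UTC: 11:59 AM − 5:30 = 6:29 AM on Apr 2.
+11 hours and 15 minutes → arrive 5:44 PM UTC on Apr 2.
Flight 1 lands earlier by 24 hours 39 minutes.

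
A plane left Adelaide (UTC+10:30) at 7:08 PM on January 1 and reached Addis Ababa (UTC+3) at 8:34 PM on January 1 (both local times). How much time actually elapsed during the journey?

8 hours 56 minutes

Addis Ababa is 7:30 behind Adelaide.
Clock-face elapsed time (ignoring zones) is 1 hour 26 minutes.
Actual elapsed = 1 hour 26 minutes + 7:30 = 8 hours 56 minutes.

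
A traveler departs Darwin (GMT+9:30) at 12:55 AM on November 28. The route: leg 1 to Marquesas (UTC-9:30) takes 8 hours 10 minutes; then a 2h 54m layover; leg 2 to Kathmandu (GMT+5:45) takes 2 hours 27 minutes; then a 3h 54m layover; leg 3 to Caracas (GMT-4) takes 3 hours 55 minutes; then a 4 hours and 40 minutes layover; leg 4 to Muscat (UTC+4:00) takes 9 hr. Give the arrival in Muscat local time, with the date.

Convert departure to UTC: 12:55 AM − 9:30 = 3:25 PM UTC on Nov 27.
Add 8 hours 10 minutes leg 1 → 11:35 PM UTC.
Add 2 hours 54 minutes layover in Marquesas → 2:29 AM UTC (Nov 28).
Add 2 hours and 27 minutes leg 2 → 4:56 AM UTC.
Add 3 hours and 54 minutes layover in Kathmandu → 8:50 AM UTC.
Add 3 hours 55 minutes leg 3 → 12:45 PM UTC.
Add 4 hours and 40 minutes layover in Caracas → 5:25 PM UTC.
Add 9 hours leg 4 → 2:25 AM UTC (Nov 29).
Muscat is UTC+4:00, so local arrival = 2:25 AM + 4:00 = 6:25 AM on Nov 29.

6:25 AM on November 29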